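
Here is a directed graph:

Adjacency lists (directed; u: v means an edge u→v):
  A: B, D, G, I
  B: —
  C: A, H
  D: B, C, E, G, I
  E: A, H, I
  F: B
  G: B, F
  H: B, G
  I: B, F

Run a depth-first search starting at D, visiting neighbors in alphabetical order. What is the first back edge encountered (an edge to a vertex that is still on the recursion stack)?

A→D

DFS from D (visiting neighbors in alphabetical order); mark gray on enter, black on exit:
D gray
  B gray
  B black
  C gray
    A gray
      A→B: B black — skip
      A→D: D is gray → back edge
First back edge: A → D.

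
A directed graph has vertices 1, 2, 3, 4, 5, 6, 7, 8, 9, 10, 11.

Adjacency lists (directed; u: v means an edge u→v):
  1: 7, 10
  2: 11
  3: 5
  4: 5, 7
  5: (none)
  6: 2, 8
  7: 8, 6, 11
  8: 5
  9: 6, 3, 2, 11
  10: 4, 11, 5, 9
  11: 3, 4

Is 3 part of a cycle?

3 lies on a cycle iff there is a path from 3 back to itself.
Exploring from 3, it never reaches itself; equivalently, its strongly connected component is a singleton.

No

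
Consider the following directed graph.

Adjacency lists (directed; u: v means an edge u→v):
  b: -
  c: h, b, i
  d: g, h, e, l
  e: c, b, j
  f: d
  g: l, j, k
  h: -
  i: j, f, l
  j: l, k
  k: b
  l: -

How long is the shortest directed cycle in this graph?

5

For each vertex v, BFS finds the shortest path from v back to v.
The shortest such closed walk is d → e → c → i → f → d, length 5.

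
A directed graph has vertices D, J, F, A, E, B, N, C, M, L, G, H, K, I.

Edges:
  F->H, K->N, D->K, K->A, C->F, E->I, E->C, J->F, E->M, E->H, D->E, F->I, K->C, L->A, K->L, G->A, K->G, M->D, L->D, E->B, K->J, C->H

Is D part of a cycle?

Yes

D is on a cycle iff D can reach itself via ≥1 edge.
D → E → M → D — yes.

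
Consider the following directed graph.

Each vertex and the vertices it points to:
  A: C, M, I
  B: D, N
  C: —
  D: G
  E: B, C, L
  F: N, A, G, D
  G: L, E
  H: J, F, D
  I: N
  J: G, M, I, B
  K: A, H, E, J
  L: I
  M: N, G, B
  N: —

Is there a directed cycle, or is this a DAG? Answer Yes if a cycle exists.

Yes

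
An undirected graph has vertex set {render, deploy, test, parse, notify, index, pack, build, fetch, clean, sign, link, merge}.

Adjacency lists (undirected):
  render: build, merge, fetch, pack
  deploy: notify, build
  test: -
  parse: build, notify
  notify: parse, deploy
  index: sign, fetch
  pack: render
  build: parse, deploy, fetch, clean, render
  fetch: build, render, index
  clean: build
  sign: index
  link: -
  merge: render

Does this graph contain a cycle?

Yes

DFS, tracking each vertex's parent; an edge to a visited non-parent vertex closes a cycle.
Start from render:
visit render (parent –)
  visit build (parent render)
    visit parse (parent build)
      parse–build: parent, skip
      visit notify (parent parse)
        notify–parse: parent, skip
        visit deploy (parent notify)
          deploy–notify: parent, skip
          deploy–build: build visited and ≠ parent → cycle
Cycle: build – parse – notify – deploy – build.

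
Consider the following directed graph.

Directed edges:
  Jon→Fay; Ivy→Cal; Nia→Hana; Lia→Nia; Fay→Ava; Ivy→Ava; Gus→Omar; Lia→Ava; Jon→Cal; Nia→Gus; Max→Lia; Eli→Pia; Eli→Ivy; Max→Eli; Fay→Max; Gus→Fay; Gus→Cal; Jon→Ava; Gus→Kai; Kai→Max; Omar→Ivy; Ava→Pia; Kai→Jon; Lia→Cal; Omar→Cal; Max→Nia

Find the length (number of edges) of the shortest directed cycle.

For each vertex v, BFS finds the shortest path from v back to v.
The shortest such closed walk is Kai → Max → Nia → Gus → Kai, length 4.

4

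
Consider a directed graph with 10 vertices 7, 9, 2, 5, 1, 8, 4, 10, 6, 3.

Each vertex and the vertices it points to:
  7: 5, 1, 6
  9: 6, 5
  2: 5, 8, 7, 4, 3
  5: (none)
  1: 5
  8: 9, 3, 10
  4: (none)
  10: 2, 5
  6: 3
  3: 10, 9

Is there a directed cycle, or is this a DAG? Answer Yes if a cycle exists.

Yes

DFS with white/gray/black marking, starting from 10:
10 gray
  2 gray
    5 gray
    5 black
    8 gray
      9 gray
        6 gray
          3 gray
            3→10: 10 is gray → back edge
Back edge found, so a cycle exists: 10 → 2 → 8 → 9 → 6 → 3 → 10.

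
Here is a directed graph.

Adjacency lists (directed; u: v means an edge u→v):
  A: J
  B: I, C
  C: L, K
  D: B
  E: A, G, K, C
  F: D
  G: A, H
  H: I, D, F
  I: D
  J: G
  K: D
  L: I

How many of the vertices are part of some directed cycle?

A vertex is on a directed cycle iff it belongs to a strongly connected component of size ≥ 2 (or has a self-loop).
The vertices on cycles are {A, B, C, D, G, I, J, K, L} — 9 in total.

9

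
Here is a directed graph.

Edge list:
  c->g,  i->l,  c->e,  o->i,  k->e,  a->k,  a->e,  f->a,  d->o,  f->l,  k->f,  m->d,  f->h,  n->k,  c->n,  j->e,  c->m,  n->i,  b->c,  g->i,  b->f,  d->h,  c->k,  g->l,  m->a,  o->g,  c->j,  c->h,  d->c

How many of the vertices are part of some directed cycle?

6

A vertex is on a directed cycle iff it belongs to a strongly connected component of size ≥ 2 (or has a self-loop).
The vertices on cycles are {a, c, d, f, k, m} — 6 in total.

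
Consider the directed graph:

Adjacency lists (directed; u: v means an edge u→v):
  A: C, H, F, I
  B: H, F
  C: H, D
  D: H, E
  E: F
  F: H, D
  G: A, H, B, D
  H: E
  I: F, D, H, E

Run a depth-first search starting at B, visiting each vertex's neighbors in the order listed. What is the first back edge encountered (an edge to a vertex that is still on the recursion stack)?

F→H

DFS from B (visiting each vertex's neighbors in the order listed); mark gray on enter, black on exit:
B gray
  H gray
    E gray
      F gray
        F→H: H is gray → back edge
First back edge: F → H.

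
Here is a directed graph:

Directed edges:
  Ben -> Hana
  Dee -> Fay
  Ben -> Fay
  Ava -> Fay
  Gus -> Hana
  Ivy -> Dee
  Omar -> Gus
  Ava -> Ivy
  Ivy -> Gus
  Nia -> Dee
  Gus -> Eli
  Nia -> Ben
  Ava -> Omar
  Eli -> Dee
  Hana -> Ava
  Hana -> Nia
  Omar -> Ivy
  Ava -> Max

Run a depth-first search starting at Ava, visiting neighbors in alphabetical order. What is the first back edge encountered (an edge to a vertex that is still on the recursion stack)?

DFS from Ava (visiting neighbors in alphabetical order); mark gray on enter, black on exit:
Ava gray
  Fay gray
  Fay black
  Ivy gray
    Dee gray
      Dee→Fay: Fay black — skip
    Dee black
    Gus gray
      Eli gray
        Eli→Dee: Dee black — skip
      Eli black
      Hana gray
        Hana→Ava: Ava is gray → back edge
First back edge: Hana → Ava.

Hana->Ava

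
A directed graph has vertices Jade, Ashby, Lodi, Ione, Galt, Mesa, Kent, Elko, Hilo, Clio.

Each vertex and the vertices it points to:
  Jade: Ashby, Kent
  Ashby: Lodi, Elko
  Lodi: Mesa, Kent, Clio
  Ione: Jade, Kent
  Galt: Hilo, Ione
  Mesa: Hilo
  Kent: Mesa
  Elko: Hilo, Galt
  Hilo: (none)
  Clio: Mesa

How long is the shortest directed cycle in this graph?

5

For each vertex v, BFS finds the shortest path from v back to v.
The shortest such closed walk is Ione → Jade → Ashby → Elko → Galt → Ione, length 5.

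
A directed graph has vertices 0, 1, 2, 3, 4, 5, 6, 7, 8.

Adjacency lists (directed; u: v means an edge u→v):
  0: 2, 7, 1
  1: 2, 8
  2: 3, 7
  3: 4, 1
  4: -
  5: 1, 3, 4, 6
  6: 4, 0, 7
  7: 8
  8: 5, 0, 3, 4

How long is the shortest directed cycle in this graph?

For each vertex v, BFS finds the shortest path from v back to v.
The shortest such closed walk is 8 → 3 → 1 → 8, length 3.

3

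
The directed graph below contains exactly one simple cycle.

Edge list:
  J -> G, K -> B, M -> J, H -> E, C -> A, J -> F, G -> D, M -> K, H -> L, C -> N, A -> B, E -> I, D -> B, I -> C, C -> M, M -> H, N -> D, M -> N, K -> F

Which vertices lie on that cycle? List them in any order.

DFS with gray/black marking from C:
C gray
  M gray
    N gray
      D gray
        B gray
        B black
      D black
    N black
    J gray
      F gray
      F black
      G gray
        G→D: D black — skip
      G black
    J black
    H gray
      E gray
        I gray
          I→C: C is gray → back edge
Back edge closes the cycle C → M → H → E → I → C; its vertices are {C, E, H, I, M}.

C, E, H, I, M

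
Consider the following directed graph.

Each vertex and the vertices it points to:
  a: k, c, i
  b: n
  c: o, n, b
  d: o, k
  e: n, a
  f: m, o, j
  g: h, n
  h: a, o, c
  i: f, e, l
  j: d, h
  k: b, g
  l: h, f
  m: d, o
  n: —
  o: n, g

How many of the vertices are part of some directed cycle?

13

A vertex is on a directed cycle iff it belongs to a strongly connected component of size ≥ 2 (or has a self-loop).
The vertices on cycles are {a, c, d, e, f, g, h, i, j, k, l, m, o} — 13 in total.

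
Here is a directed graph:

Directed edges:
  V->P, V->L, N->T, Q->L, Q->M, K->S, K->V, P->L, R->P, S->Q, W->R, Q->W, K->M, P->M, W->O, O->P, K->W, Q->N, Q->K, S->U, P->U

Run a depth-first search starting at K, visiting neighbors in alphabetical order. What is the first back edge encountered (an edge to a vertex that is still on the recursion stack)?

DFS from K (visiting neighbors in alphabetical order); mark gray on enter, black on exit:
K gray
  M gray
  M black
  S gray
    Q gray
      Q→K: K is gray → back edge
First back edge: Q → K.

Q→K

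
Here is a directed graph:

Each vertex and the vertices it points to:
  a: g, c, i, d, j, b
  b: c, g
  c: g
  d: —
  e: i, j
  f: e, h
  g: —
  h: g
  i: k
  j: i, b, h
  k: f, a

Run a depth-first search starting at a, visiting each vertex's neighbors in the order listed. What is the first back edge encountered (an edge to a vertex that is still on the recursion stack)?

DFS from a (visiting each vertex's neighbors in the order listed); mark gray on enter, black on exit:
a gray
  g gray
  g black
  c gray
    c→g: g black — skip
  c black
  i gray
    k gray
      f gray
        e gray
          e→i: i is gray → back edge
First back edge: e → i.

e→i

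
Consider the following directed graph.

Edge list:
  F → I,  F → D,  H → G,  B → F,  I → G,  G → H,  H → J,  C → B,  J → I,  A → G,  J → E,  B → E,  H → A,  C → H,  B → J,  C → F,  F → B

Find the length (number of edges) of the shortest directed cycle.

For each vertex v, BFS finds the shortest path from v back to v.
The shortest such closed walk is F → B → F, length 2.

2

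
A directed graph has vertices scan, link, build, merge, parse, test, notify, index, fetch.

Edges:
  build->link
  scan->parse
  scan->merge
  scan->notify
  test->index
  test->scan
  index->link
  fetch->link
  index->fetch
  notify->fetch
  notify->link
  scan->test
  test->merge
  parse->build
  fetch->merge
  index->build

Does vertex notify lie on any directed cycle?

notify lies on a cycle iff there is a path from notify back to itself.
Exploring from notify, it never reaches itself; equivalently, its strongly connected component is a singleton.

No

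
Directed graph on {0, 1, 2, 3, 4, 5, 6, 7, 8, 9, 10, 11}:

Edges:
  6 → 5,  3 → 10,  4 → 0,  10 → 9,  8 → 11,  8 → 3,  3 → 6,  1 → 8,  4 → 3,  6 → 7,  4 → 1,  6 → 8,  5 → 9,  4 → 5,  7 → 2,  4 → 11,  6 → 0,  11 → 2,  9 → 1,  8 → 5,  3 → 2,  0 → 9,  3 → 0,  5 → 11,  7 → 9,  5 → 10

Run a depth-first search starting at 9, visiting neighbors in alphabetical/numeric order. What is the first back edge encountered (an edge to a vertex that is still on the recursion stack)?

0→9

DFS from 9 (visiting neighbors in alphabetical/numeric order); mark gray on enter, black on exit:
9 gray
  1 gray
    8 gray
      3 gray
        0 gray
          0→9: 9 is gray → back edge
First back edge: 0 → 9.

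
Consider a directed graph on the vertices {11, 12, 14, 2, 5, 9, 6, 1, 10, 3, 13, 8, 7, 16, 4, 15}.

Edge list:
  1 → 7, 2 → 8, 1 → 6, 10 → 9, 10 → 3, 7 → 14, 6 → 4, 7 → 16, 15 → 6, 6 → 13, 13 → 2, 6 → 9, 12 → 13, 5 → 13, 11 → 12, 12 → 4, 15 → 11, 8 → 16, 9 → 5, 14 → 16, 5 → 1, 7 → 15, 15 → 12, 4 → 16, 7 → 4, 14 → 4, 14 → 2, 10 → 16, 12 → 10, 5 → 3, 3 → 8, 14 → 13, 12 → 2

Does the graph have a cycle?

Yes

DFS with white/gray/black marking, starting from 4:
4 gray
  16 gray
  16 black
4 black
11 gray
  12 gray
    13 gray
      2 gray
        8 gray
          8→16: 16 black — skip
        8 black
      2 black
    13 black
    12→4: 4 black — skip
    12→2: 2 black — skip
    10 gray
      9 gray
        5 gray
          1 gray
            7 gray
              15 gray
                6 gray
                  6→4: 4 black — skip
                  6→9: 9 is gray → back edge
Back edge found, so a cycle exists: 9 → 5 → 1 → 7 → 15 → 6 → 9.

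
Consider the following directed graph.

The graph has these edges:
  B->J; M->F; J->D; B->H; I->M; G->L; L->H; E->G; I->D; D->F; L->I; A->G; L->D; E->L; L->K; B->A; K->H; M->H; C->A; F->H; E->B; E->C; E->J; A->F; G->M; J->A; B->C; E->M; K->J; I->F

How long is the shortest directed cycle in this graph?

For each vertex v, BFS finds the shortest path from v back to v.
The shortest such closed walk is G → L → K → J → A → G, length 5.

5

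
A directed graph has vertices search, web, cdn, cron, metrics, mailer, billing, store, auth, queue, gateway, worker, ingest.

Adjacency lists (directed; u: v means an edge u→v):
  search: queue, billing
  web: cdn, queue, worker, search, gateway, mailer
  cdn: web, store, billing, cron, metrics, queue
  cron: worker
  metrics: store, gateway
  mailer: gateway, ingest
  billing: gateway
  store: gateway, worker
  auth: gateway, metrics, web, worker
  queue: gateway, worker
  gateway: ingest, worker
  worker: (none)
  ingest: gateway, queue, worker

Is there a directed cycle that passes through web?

Yes

web is on a cycle iff web can reach itself via ≥1 edge.
web → cdn → web — yes.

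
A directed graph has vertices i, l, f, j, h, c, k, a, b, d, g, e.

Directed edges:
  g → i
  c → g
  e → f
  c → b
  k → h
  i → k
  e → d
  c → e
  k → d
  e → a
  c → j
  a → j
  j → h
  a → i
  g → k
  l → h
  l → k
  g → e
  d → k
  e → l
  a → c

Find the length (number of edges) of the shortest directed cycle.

For each vertex v, BFS finds the shortest path from v back to v.
The shortest such closed walk is d → k → d, length 2.

2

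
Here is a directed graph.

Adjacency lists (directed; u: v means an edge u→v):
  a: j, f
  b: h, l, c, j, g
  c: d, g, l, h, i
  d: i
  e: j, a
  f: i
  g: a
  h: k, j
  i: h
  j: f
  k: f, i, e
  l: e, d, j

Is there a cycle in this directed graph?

Yes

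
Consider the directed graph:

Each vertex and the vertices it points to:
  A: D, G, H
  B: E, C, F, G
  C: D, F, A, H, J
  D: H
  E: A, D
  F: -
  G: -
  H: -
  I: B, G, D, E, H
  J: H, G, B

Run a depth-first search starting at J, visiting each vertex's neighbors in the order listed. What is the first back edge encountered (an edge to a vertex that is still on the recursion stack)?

DFS from J (visiting each vertex's neighbors in the order listed); mark gray on enter, black on exit:
J gray
  H gray
  H black
  G gray
  G black
  B gray
    E gray
      A gray
        D gray
          D→H: H black — skip
        D black
        A→G: G black — skip
        A→H: H black — skip
      A black
      E→D: D black — skip
    E black
    C gray
      C→D: D black — skip
      F gray
      F black
      C→A: A black — skip
      C→H: H black — skip
      C→J: J is gray → back edge
First back edge: C → J.

C→J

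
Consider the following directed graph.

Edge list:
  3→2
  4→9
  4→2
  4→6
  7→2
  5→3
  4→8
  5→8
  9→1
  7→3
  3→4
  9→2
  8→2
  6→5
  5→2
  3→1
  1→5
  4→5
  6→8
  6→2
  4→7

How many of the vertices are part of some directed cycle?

A vertex is on a directed cycle iff it belongs to a strongly connected component of size ≥ 2 (or has a self-loop).
The vertices on cycles are {1, 3, 4, 5, 6, 7, 9} — 7 in total.

7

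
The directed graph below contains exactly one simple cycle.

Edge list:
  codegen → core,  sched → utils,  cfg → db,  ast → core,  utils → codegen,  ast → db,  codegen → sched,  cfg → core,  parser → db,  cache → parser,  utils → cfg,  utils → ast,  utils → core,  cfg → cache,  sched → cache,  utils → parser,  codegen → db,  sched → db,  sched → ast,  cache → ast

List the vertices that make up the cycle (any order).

DFS with gray/black marking from sched:
sched gray
  cache gray
    parser gray
      db gray
      db black
    parser black
    ast gray
      core gray
      core black
      ast→db: db black — skip
    ast black
  cache black
  sched→db: db black — skip
  sched→ast: ast black — skip
  utils gray
    cfg gray
      cfg→db: db black — skip
      cfg→cache: cache black — skip
      cfg→core: core black — skip
    cfg black
    codegen gray
      codegen→core: core black — skip
      codegen→db: db black — skip
      codegen→sched: sched is gray → back edge
Back edge closes the cycle sched → utils → codegen → sched; its vertices are {sched, utils, codegen}.

sched, utils, codegen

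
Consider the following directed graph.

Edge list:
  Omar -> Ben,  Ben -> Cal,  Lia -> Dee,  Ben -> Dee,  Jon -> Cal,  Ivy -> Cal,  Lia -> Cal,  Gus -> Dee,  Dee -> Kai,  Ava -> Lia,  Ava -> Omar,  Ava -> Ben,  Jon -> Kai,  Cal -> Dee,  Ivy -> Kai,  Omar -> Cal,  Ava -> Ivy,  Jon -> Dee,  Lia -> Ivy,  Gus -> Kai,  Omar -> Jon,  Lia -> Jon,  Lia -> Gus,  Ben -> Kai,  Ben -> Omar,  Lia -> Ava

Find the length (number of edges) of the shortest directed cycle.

For each vertex v, BFS finds the shortest path from v back to v.
The shortest such closed walk is Ava → Lia → Ava, length 2.

2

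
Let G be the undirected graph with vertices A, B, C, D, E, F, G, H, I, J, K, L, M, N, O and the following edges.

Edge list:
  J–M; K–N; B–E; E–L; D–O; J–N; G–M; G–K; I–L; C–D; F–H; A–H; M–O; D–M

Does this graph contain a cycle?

DFS, tracking each vertex's parent; an edge to a visited non-parent vertex closes a cycle.
Start from N:
visit N (parent –)
  visit J (parent N)
    visit M (parent J)
      visit G (parent M)
        G–M: parent, skip
        visit K (parent G)
          K–G: parent, skip
          K–N: N visited and ≠ parent → cycle
Cycle: N – J – M – G – K – N.

Yes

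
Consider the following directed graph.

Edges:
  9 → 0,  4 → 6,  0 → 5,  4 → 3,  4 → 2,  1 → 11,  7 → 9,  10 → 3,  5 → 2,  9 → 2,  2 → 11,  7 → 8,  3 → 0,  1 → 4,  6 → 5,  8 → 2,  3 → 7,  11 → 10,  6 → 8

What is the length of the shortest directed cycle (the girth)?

6

For each vertex v, BFS finds the shortest path from v back to v.
The shortest such closed walk is 11 → 10 → 3 → 7 → 8 → 2 → 11, length 6.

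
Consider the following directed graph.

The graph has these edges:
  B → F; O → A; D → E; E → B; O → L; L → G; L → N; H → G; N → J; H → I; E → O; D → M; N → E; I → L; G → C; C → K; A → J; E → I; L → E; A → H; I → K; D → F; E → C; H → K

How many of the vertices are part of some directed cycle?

A vertex is on a directed cycle iff it belongs to a strongly connected component of size ≥ 2 (or has a self-loop).
The vertices on cycles are {A, E, H, I, L, N, O} — 7 in total.

7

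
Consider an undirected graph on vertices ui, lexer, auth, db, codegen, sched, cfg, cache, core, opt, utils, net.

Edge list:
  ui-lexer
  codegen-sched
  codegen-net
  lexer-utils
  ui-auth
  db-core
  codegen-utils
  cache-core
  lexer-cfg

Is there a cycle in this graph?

DFS, tracking each vertex's parent; an edge to a visited non-parent vertex closes a cycle.
Start from cache:
visit cache (parent –)
  visit core (parent cache)
    core–cache: parent, skip
    visit db (parent core)
      db–core: parent, skip
visit ui (parent –)
  visit auth (parent ui)
    auth–ui: parent, skip
  visit lexer (parent ui)
    visit utils (parent lexer)
      utils–lexer: parent, skip
      visit codegen (parent utils)
        codegen–utils: parent, skip
        visit sched (parent codegen)
          sched–codegen: parent, skip
        visit net (parent codegen)
          net–codegen: parent, skip
    visit cfg (parent lexer)
      cfg–lexer: parent, skip
    lexer–ui: parent, skip
visit opt (parent –)
No non-parent visited neighbor found — the graph is a forest.

No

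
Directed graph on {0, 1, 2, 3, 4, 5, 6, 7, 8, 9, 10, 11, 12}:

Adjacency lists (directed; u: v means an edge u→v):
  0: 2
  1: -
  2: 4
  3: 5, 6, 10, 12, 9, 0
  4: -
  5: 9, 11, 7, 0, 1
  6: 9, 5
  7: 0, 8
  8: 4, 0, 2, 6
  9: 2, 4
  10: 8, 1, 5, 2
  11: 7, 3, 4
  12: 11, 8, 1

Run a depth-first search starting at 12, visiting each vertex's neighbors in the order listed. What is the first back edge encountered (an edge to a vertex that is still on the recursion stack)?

DFS from 12 (visiting each vertex's neighbors in the order listed); mark gray on enter, black on exit:
12 gray
  11 gray
    7 gray
      0 gray
        2 gray
          4 gray
          4 black
        2 black
      0 black
      8 gray
        8→4: 4 black — skip
        8→0: 0 black — skip
        8→2: 2 black — skip
        6 gray
          9 gray
            9→2: 2 black — skip
            9→4: 4 black — skip
          9 black
          5 gray
            5→9: 9 black — skip
            5→11: 11 is gray → back edge
First back edge: 5 → 11.

5->11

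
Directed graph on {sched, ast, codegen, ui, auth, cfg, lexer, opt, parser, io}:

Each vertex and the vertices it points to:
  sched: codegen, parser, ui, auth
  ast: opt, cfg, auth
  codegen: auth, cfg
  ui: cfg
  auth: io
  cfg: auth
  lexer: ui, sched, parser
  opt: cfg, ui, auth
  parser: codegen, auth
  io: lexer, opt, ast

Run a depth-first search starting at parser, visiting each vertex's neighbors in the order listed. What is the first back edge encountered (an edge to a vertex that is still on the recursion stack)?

DFS from parser (visiting each vertex's neighbors in the order listed); mark gray on enter, black on exit:
parser gray
  codegen gray
    auth gray
      io gray
        lexer gray
          ui gray
            cfg gray
              cfg→auth: auth is gray → back edge
First back edge: cfg → auth.

cfg->auth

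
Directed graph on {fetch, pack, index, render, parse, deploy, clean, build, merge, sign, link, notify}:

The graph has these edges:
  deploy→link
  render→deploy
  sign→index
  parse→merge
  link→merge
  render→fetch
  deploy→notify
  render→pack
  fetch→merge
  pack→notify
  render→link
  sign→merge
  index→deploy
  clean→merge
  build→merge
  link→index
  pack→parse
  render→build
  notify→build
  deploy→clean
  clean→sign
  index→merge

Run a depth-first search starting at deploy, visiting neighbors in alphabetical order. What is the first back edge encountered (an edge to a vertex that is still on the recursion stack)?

index->deploy

DFS from deploy (visiting neighbors in alphabetical order); mark gray on enter, black on exit:
deploy gray
  clean gray
    merge gray
    merge black
    sign gray
      index gray
        index→deploy: deploy is gray → back edge
First back edge: index → deploy.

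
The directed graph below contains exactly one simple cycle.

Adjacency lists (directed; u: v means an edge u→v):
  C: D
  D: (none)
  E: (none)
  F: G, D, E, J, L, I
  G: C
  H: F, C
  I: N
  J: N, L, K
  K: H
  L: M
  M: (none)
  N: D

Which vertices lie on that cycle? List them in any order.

F, H, J, K

DFS with gray/black marking from F:
F gray
  G gray
    C gray
      D gray
      D black
    C black
  G black
  F→D: D black — skip
  E gray
  E black
  J gray
    N gray
      N→D: D black — skip
    N black
    L gray
      M gray
      M black
    L black
    K gray
      H gray
        H→F: F is gray → back edge
Back edge closes the cycle F → J → K → H → F; its vertices are {F, H, J, K}.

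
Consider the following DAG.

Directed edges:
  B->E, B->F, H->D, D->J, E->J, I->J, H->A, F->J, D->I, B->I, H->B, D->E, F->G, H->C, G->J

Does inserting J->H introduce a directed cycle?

Yes

Adding J→H creates a cycle iff H can already reach J.
Path from H: H → D → J.
So H → … → J → H is a cycle.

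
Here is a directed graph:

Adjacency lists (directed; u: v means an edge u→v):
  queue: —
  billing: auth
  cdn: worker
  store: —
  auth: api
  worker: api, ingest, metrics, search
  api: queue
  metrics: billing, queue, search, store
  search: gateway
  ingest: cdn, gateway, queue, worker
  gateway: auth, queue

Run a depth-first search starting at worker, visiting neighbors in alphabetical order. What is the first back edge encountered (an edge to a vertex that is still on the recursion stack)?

cdn->worker

DFS from worker (visiting neighbors in alphabetical order); mark gray on enter, black on exit:
worker gray
  api gray
    queue gray
    queue black
  api black
  ingest gray
    cdn gray
      cdn→worker: worker is gray → back edge
First back edge: cdn → worker.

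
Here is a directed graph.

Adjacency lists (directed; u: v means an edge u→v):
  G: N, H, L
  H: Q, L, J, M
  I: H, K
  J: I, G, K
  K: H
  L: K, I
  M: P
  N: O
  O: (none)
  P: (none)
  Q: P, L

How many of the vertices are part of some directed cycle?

7

A vertex is on a directed cycle iff it belongs to a strongly connected component of size ≥ 2 (or has a self-loop).
The vertices on cycles are {G, H, I, J, K, L, Q} — 7 in total.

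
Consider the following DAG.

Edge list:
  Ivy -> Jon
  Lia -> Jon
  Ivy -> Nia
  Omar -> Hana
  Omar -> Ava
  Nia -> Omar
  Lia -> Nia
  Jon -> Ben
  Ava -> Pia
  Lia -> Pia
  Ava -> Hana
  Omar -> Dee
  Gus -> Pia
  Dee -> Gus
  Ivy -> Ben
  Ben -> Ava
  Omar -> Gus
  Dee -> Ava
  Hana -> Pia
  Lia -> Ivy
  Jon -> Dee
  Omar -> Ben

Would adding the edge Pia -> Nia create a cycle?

Yes

Adding Pia→Nia creates a cycle iff Nia can already reach Pia.
Path from Nia: Nia → Omar → Gus → Pia.
So Nia → … → Pia → Nia is a cycle.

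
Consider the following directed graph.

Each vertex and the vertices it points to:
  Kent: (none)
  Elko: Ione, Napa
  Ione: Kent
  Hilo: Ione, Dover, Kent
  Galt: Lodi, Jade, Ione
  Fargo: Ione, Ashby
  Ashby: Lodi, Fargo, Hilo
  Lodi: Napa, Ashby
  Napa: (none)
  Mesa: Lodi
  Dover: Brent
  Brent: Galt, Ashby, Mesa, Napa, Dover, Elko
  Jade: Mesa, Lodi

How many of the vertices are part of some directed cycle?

A vertex is on a directed cycle iff it belongs to a strongly connected component of size ≥ 2 (or has a self-loop).
The vertices on cycles are {Galt, Hilo, Jade, Lodi, Mesa, Ashby, Brent, Dover, Fargo} — 9 in total.

9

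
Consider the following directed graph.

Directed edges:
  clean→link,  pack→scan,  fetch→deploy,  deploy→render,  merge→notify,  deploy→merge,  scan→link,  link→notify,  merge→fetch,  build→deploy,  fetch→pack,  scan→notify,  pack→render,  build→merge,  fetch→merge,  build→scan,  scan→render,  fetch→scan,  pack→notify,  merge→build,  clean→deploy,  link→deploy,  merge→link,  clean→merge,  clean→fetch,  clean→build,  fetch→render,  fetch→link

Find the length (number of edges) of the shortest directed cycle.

2

For each vertex v, BFS finds the shortest path from v back to v.
The shortest such closed walk is fetch → merge → fetch, length 2.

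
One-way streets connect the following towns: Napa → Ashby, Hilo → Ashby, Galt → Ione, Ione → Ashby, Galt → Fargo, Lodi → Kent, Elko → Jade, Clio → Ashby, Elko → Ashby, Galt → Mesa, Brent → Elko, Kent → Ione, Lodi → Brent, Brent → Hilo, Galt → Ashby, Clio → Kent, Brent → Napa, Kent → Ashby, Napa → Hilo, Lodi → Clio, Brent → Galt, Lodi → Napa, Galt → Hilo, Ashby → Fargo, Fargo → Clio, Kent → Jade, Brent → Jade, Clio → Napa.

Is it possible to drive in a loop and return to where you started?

Yes

DFS with white/gray/black marking, starting from Galt:
Galt gray
  Hilo gray
    Ashby gray
      Fargo gray
        Clio gray
          Napa gray
            Napa→Hilo: Hilo is gray → back edge
Back edge found, so a cycle exists: Hilo → Ashby → Fargo → Clio → Napa → Hilo.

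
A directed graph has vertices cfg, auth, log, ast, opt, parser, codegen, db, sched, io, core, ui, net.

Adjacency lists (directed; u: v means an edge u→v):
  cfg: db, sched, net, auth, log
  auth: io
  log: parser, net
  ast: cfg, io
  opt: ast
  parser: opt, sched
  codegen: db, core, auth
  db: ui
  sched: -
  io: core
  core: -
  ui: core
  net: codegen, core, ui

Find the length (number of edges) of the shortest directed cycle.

5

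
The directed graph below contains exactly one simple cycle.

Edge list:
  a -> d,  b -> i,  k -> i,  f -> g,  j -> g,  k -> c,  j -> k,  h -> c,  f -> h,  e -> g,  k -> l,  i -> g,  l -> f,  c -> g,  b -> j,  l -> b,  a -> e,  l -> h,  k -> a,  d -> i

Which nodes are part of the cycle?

b, j, k, l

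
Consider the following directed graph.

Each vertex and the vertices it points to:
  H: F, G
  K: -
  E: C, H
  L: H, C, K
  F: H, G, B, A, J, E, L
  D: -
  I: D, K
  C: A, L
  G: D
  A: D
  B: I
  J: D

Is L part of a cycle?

Yes

L is on a cycle iff L can reach itself via ≥1 edge.
L → C → L — yes.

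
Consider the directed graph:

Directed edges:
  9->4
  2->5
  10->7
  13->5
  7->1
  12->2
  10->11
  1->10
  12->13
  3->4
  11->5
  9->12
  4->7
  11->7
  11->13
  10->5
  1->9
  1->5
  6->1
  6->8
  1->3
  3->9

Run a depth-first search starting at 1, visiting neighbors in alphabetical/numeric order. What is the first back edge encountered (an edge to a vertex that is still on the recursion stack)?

DFS from 1 (visiting neighbors in alphabetical/numeric order); mark gray on enter, black on exit:
1 gray
  3 gray
    4 gray
      7 gray
        7→1: 1 is gray → back edge
First back edge: 7 → 1.

7→1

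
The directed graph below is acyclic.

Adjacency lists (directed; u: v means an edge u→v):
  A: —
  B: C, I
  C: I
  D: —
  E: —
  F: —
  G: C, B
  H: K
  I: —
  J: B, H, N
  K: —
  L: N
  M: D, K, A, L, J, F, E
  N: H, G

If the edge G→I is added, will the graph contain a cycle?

No

Adding G→I creates a cycle iff I can already reach G.
Explore from I: no path reaches G. The graph stays acyclic.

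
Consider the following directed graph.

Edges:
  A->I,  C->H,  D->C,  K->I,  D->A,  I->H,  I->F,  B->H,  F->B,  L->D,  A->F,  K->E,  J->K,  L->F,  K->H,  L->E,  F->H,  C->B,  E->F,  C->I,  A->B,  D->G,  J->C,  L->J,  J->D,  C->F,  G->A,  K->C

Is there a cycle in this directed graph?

DFS with white/gray/black marking, starting from C:
C gray
  F gray
    H gray
    H black
    B gray
      B→H: H black — skip
    B black
  F black
  C→H: H black — skip
  C→B: B black — skip
  I gray
    I→F: F black — skip
    I→H: H black — skip
  I black
C black
A gray
  A→F: F black — skip
  A→I: I black — skip
  A→B: B black — skip
A black
D gray
  D→A: A black — skip
  D→C: C black — skip
  G gray
    G→A: A black — skip
  G black
D black
E gray
  E→F: F black — skip
E black
J gray
  J→D: D black — skip
  K gray
    K→E: E black — skip
    K→H: H black — skip
    K→I: I black — skip
    K→C: C black — skip
  K black
  J→C: C black — skip
J black
L gray
  L→D: D black — skip
  L→J: J black — skip
  L→E: E black — skip
  L→F: F black — skip
L black
Every edge goes to a white or black vertex — no back edge, so the graph is acyclic.

No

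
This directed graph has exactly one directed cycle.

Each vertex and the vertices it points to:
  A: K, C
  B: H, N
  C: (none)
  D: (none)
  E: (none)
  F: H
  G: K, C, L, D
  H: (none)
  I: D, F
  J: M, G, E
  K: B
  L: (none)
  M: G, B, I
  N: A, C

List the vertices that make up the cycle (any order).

DFS with gray/black marking from B:
B gray
  H gray
  H black
  N gray
    A gray
      K gray
        K→B: B is gray → back edge
Back edge closes the cycle B → N → A → K → B; its vertices are {A, B, K, N}.

A, B, K, N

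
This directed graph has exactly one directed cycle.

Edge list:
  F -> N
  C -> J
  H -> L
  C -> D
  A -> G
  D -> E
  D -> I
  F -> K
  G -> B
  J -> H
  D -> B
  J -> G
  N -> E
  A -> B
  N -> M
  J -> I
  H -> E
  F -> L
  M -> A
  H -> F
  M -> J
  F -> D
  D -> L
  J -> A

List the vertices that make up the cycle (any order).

DFS with gray/black marking from J:
J gray
  G gray
    B gray
    B black
  G black
  A gray
    A→B: B black — skip
    A→G: G black — skip
  A black
  H gray
    L gray
    L black
    E gray
    E black
    F gray
      K gray
      K black
      F→L: L black — skip
      D gray
        D→L: L black — skip
        I gray
        I black
        D→E: E black — skip
        D→B: B black — skip
      D black
      N gray
        M gray
          M→J: J is gray → back edge
Back edge closes the cycle J → H → F → N → M → J; its vertices are {F, H, J, M, N}.

F, H, J, M, N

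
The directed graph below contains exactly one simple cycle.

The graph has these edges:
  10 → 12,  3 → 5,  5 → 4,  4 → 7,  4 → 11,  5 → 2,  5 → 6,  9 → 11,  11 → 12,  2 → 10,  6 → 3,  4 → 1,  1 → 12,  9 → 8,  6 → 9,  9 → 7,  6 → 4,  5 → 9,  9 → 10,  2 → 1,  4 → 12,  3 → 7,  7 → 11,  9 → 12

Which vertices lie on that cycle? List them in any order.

3, 5, 6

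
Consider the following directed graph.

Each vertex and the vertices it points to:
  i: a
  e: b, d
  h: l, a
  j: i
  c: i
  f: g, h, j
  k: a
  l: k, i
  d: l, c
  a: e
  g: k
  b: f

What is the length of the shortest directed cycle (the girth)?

For each vertex v, BFS finds the shortest path from v back to v.
The shortest such closed walk is e → d → l → i → a → e, length 5.

5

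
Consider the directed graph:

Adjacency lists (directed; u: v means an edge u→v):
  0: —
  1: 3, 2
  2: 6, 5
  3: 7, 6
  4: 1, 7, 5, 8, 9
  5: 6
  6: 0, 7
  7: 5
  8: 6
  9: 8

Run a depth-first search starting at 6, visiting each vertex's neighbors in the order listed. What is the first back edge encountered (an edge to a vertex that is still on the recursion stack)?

DFS from 6 (visiting each vertex's neighbors in the order listed); mark gray on enter, black on exit:
6 gray
  0 gray
  0 black
  7 gray
    5 gray
      5→6: 6 is gray → back edge
First back edge: 5 → 6.

5→6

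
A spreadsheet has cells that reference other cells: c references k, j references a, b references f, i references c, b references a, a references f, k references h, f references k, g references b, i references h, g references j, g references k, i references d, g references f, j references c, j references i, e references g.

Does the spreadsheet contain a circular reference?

No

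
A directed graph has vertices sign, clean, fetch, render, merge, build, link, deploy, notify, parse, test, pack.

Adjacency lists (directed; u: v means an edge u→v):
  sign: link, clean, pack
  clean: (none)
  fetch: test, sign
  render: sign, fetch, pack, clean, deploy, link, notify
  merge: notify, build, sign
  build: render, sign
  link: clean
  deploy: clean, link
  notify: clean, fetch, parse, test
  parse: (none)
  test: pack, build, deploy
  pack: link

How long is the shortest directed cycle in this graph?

4

For each vertex v, BFS finds the shortest path from v back to v.
The shortest such closed walk is notify → test → build → render → notify, length 4.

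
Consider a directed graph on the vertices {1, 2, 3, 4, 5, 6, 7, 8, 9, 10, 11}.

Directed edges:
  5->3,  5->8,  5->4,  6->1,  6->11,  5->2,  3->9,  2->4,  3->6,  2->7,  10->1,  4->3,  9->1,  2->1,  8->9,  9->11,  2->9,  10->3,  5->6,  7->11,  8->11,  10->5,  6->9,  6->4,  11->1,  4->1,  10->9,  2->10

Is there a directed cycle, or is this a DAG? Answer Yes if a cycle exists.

Yes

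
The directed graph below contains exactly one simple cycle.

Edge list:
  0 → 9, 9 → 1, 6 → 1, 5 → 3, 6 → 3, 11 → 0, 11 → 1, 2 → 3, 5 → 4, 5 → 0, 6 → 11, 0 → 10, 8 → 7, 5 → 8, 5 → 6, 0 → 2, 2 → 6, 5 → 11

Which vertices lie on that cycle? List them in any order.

DFS with gray/black marking from 0:
0 gray
  2 gray
    6 gray
      3 gray
      3 black
      11 gray
        11→0: 0 is gray → back edge
Back edge closes the cycle 0 → 2 → 6 → 11 → 0; its vertices are {0, 2, 6, 11}.

0, 2, 6, 11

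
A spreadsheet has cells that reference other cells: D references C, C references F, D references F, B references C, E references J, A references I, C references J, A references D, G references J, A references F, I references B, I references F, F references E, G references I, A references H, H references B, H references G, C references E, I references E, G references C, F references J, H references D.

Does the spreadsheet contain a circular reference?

No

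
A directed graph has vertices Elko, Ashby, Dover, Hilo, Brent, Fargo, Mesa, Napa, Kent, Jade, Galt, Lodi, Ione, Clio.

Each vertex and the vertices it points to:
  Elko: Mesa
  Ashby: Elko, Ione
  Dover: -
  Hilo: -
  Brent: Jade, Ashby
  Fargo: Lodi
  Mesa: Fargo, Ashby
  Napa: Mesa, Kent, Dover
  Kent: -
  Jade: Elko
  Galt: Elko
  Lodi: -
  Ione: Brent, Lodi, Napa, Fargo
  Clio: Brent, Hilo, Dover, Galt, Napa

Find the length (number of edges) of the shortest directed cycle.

3

For each vertex v, BFS finds the shortest path from v back to v.
The shortest such closed walk is Mesa → Ashby → Elko → Mesa, length 3.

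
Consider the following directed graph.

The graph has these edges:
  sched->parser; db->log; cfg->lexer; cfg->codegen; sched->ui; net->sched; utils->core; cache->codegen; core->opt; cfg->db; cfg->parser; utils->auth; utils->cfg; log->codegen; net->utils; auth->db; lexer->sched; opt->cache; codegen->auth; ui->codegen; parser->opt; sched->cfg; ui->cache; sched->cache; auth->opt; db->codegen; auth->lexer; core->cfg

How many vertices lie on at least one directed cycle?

A vertex is on a directed cycle iff it belongs to a strongly connected component of size ≥ 2 (or has a self-loop).
The vertices on cycles are {db, ui, cfg, log, opt, auth, cache, lexer, sched, parser, codegen} — 11 in total.

11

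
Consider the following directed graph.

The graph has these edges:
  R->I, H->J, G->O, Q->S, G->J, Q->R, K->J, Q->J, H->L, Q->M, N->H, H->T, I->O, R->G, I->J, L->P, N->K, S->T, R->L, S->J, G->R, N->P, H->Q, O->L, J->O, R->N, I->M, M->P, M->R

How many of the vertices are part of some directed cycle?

7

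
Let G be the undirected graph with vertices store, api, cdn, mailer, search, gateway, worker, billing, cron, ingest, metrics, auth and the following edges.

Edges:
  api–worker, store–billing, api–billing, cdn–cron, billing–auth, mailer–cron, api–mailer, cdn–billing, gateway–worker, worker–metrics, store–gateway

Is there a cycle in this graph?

Yes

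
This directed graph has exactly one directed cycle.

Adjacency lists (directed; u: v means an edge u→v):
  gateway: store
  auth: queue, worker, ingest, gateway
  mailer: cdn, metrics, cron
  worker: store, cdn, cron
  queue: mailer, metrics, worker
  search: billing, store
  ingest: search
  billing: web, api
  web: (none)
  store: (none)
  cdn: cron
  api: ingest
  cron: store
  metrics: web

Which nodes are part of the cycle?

api, ingest, search, billing

DFS with gray/black marking from ingest:
ingest gray
  search gray
    billing gray
      web gray
      web black
      api gray
        api→ingest: ingest is gray → back edge
Back edge closes the cycle ingest → search → billing → api → ingest; its vertices are {api, ingest, search, billing}.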